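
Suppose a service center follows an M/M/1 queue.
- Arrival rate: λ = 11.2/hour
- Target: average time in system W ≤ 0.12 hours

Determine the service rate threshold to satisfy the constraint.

For M/M/1: W = 1/(μ-λ)
Need W ≤ 0.12, so 1/(μ-λ) ≤ 0.12
μ - λ ≥ 1/0.12 = 8.3333
μ ≥ 11.2 + 8.3333 = 19.5333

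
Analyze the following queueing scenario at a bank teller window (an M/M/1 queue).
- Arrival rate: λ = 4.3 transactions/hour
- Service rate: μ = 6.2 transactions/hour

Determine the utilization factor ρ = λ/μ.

Server utilization: ρ = λ/μ
ρ = 4.3/6.2 = 0.6935
The server is busy 69.35% of the time.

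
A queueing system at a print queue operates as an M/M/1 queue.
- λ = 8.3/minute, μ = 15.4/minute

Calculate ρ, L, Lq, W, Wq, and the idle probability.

Step 1: ρ = λ/μ = 8.3/15.4 = 0.5390
Step 2: L = λ/(μ-λ) = 8.3/7.10 = 1.1690
Step 3: Lq = λ²/(μ(μ-λ)) = 68.89/(15.4×7.10) = 0.6301
Step 4: W = 1/(μ-λ) = 1/7.10 = 0.140845
Step 5: Wq = λ/(μ(μ-λ)) = 8.3/(15.4×7.10) = 0.07591
Step 6: P(0) = 1-ρ = 0.4610
Verify: L = λW = 8.3×0.140845 = 1.1690 ✔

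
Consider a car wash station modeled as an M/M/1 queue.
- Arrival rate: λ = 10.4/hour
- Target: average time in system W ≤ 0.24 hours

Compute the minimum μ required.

For M/M/1: W = 1/(μ-λ)
Need W ≤ 0.24, so 1/(μ-λ) ≤ 0.24
μ - λ ≥ 1/0.24 = 4.1667
μ ≥ 10.4 + 4.1667 = 14.5667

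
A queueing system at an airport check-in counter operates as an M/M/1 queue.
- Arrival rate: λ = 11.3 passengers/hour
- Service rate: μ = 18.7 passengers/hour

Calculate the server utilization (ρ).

Server utilization: ρ = λ/μ
ρ = 11.3/18.7 = 0.6043
The server is busy 60.43% of the time.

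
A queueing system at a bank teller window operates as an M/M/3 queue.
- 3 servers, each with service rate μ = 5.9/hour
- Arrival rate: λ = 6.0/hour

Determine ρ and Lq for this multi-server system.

Traffic intensity: ρ = λ/(cμ) = 6.0/(3×5.9) = 0.3390
Since ρ = 0.3390 < 1, system is stable.
Offered load a = λ/μ = cρ = 6.0/5.9 = 1.0169
P₀ = [ Σₙ₌₀^2 aⁿ/n! + a^3/(3!(1-ρ)) ]⁻¹
Σ = a^0/0! + a^1/1! + a^2/2! = 1.0000 + 1.0169 + 0.5171 = 2.5340
a^3/(3!(1-ρ)) = 1.0517/(6 × 0.6610) = 0.2652
P₀ = 1/(2.5340 + 0.2652) = 0.3572
Lq = P₀·a^3·ρ / (3!(1-ρ)²) = 0.3572 × 1.0517 × 0.3390 / (6 × 0.4369) = 0.04858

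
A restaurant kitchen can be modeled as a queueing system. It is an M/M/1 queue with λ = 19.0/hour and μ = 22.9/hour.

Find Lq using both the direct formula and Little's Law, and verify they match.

Method 1 (direct): Lq = λ²/(μ(μ-λ)) = 361.00/(22.9 × 3.90) = 4.0421

Method 2 (Little's Law):
W = 1/(μ-λ) = 1/3.90 = 0.25641
Wq = W - 1/μ = 0.25641 - 0.043668 = 0.21274
Lq = λWq = 19.0 × 0.21274 = 4.0421 ✔ (matches Method 1)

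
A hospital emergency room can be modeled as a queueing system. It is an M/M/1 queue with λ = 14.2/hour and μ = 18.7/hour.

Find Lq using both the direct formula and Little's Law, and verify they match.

Method 1 (direct): Lq = λ²/(μ(μ-λ)) = 201.64/(18.7 × 4.50) = 2.3962

Method 2 (Little's Law):
W = 1/(μ-λ) = 1/4.50 = 0.222222
Wq = W - 1/μ = 0.222222 - 0.0534759 = 0.168746
Lq = λWq = 14.2 × 0.168746 = 2.3962 ✔ (matches Method 1)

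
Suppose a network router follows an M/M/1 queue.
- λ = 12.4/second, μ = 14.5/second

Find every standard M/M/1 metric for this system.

Step 1: ρ = λ/μ = 12.4/14.5 = 0.8552
Step 2: L = λ/(μ-λ) = 12.4/2.10 = 5.9048
Step 3: Lq = λ²/(μ(μ-λ)) = 153.76/(14.5×2.10) = 5.0496
Step 4: W = 1/(μ-λ) = 1/2.10 = 0.47619
Step 5: Wq = λ/(μ(μ-λ)) = 12.4/(14.5×2.10) = 0.4072
Step 6: P(0) = 1-ρ = 0.1448
Verify: L = λW = 12.4×0.47619 = 5.9048 ✔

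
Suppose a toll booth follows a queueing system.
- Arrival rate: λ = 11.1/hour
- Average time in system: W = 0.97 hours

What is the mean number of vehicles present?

Little's Law: L = λW
L = 11.1 × 0.97 = 10.7670 vehicles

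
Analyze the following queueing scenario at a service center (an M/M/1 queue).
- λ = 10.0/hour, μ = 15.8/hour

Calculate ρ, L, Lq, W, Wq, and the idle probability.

Step 1: ρ = λ/μ = 10.0/15.8 = 0.6329
Step 2: L = λ/(μ-λ) = 10.0/5.80 = 1.7241
Step 3: Lq = λ²/(μ(μ-λ)) = 100.00/(15.8×5.80) = 1.0912
Step 4: W = 1/(μ-λ) = 1/5.80 = 0.17241
Step 5: Wq = λ/(μ(μ-λ)) = 10.0/(15.8×5.80) = 0.1091
Step 6: P(0) = 1-ρ = 0.3671
Verify: L = λW = 10.0×0.17241 = 1.7241 ✔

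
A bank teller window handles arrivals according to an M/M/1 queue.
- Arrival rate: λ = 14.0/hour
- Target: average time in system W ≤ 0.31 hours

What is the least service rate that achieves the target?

For M/M/1: W = 1/(μ-λ)
Need W ≤ 0.31, so 1/(μ-λ) ≤ 0.31
μ - λ ≥ 1/0.31 = 3.2258
μ ≥ 14.0 + 3.2258 = 17.2258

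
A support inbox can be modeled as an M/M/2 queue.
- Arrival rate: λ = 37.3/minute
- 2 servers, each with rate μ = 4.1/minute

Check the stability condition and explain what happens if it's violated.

Stability requires ρ = λ/(cμ) < 1
ρ = 37.3/(2 × 4.1) = 37.3/8.20 = 4.5488
Since 4.5488 ≥ 1, the system is UNSTABLE.
Need c > λ/μ = 37.3/4.1 = 9.10.
Minimum servers needed: c = 10.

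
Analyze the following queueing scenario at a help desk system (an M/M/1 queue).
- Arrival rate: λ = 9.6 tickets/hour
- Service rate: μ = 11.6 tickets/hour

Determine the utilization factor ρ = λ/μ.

Server utilization: ρ = λ/μ
ρ = 9.6/11.6 = 0.8276
The server is busy 82.76% of the time.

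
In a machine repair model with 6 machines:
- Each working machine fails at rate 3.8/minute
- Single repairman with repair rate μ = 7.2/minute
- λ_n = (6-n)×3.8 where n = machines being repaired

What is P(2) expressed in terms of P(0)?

P(2)/P(0) = ∏_{i=0}^{2-1} λ_i/μ_{i+1}
= (6-0)×3.8/7.2 × (6-1)×3.8/7.2
= 8.3565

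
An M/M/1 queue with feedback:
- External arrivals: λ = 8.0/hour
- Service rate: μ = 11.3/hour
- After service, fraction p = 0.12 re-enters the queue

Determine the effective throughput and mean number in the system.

Effective arrival rate: λ_eff = λ/(1-p) = 8.0/(1-0.12) = 8.0/0.88 = 9.09091
ρ = λ_eff/μ = 9.09091/11.3 = 0.804505
L = ρ/(1-ρ) = 0.804505/(1-0.804505) = 4.1152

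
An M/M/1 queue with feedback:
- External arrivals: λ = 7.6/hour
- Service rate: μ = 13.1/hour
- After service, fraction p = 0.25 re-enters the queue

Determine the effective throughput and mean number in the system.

Effective arrival rate: λ_eff = λ/(1-p) = 7.6/(1-0.25) = 7.6/0.75 = 10.13333
ρ = λ_eff/μ = 10.13333/13.1 = 0.773537
L = ρ/(1-ρ) = 0.773537/(1-0.773537) = 3.4157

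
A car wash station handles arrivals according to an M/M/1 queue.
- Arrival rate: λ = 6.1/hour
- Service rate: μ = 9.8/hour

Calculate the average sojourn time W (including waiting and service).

First, compute utilization: ρ = λ/μ = 6.1/9.8 = 0.6224
For M/M/1: W = 1/(μ-λ)
W = 1/(9.8-6.1) = 1/3.70
W = 0.2703 hours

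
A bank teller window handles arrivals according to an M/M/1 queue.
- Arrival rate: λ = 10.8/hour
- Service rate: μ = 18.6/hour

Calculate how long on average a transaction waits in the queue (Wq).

First, compute utilization: ρ = λ/μ = 10.8/18.6 = 0.5806
For M/M/1: Wq = λ/(μ(μ-λ))
Wq = 10.8/(18.6 × (18.6-10.8))
Wq = 10.8/(18.6 × 7.80)
Wq = 0.07444 hours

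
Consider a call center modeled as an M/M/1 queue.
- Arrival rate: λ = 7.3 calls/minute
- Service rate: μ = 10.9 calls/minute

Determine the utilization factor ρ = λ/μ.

Server utilization: ρ = λ/μ
ρ = 7.3/10.9 = 0.6697
The server is busy 66.97% of the time.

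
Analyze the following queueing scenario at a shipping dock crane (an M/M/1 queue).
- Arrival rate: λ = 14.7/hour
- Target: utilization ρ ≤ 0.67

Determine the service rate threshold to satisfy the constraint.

ρ = λ/μ, so μ = λ/ρ
μ ≥ 14.7/0.67 = 21.9403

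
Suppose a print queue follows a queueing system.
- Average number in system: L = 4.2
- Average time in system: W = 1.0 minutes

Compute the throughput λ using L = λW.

Little's Law: L = λW, so λ = L/W
λ = 4.2/1.0 = 4.2000 jobs/minute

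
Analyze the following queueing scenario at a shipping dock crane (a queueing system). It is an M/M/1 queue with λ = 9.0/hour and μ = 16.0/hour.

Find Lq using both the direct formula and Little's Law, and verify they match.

Method 1 (direct): Lq = λ²/(μ(μ-λ)) = 81.00/(16.0 × 7.00) = 0.7232

Method 2 (Little's Law):
W = 1/(μ-λ) = 1/7.00 = 0.14286
Wq = W - 1/μ = 0.14286 - 0.062500 = 0.08036
Lq = λWq = 9.0 × 0.08036 = 0.7232 ✔ (matches Method 1)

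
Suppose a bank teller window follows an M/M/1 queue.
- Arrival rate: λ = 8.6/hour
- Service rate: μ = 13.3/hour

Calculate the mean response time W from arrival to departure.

First, compute utilization: ρ = λ/μ = 8.6/13.3 = 0.6466
For M/M/1: W = 1/(μ-λ)
W = 1/(13.3-8.6) = 1/4.70
W = 0.2128 hours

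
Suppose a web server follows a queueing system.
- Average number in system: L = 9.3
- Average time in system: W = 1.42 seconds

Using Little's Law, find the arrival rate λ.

Little's Law: L = λW, so λ = L/W
λ = 9.3/1.42 = 6.5493 requests/second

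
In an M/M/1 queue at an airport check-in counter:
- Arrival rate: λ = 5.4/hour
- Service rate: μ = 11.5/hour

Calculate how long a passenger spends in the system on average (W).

First, compute utilization: ρ = λ/μ = 5.4/11.5 = 0.4696
For M/M/1: W = 1/(μ-λ)
W = 1/(11.5-5.4) = 1/6.10
W = 0.1639 hours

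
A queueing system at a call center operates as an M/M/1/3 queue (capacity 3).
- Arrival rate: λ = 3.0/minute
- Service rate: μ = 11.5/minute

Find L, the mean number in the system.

ρ = λ/μ = 3.0/11.5 = 0.26087
P₀ = (1-ρ)/(1-ρ^(K+1)) = (1-0.26087)/(1-0.26087^4) = 0.73913/0.99537 = 0.7426
P_K = P₀×ρ^K = 0.7426 × 0.26087^3 = 0.7426 × 0.01775 = 0.01318
L = ρ[1 - (K+1)ρ^K + Kρ^(K+1)] / [(1-ρ)(1-ρ^(K+1))]
L = 0.26087 × (1 - 4×0.01775 + 3×0.004631) / ((1 - 0.26087) × (1 - 0.004631)) = 0.3343 calls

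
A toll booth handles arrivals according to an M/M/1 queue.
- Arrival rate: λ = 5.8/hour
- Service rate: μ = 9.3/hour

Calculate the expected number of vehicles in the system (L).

ρ = λ/μ = 5.8/9.3 = 0.6237
For M/M/1: L = λ/(μ-λ)
L = 5.8/(9.3-5.8) = 5.8/3.50
L = 1.6571 vehicles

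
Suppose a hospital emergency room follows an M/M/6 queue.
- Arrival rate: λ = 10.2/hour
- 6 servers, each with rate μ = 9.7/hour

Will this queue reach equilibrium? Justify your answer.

Stability requires ρ = λ/(cμ) < 1
ρ = 10.2/(6 × 9.7) = 10.2/58.20 = 0.1753
Since 0.1753 < 1, the system is STABLE.
The servers are busy 17.53% of the time.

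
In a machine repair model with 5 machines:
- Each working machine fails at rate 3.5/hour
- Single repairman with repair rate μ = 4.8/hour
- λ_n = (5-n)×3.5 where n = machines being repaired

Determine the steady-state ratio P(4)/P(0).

P(4)/P(0) = ∏_{i=0}^{4-1} λ_i/μ_{i+1}
= (5-0)×3.5/4.8 × (5-1)×3.5/4.8 × (5-2)×3.5/4.8 × (5-3)×3.5/4.8
= 33.9225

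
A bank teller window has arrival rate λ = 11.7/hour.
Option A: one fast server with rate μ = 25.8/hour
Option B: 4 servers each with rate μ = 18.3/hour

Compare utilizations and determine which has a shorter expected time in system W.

Option A: single server μ = 25.8 (M/M/1)
  ρ_A = 11.7/25.8 = 0.4535
  W_A = 1/(μ-λ) = 1/(25.8-11.7) = 1/14.10 = 0.07092

Option B: 4 servers μ = 18.3 (M/M/4)
  ρ_B = λ/(cμ) = 11.7/(4×18.3) = 0.1598
  Offered load a = λ/μ = cρ = 11.7/18.3 = 0.6393
  P₀ = [ Σₙ₌₀^3 aⁿ/n! + a^4/(4!(1-ρ)) ]⁻¹
  Σ = a^0/0! + a^1/1! + a^2/2! + a^3/3! = 1.0000 + 0.6393 + 0.2044 + 0.04356 = 1.8873
  a^4/(4!(1-ρ)) = 0.167086/(24 × 0.840164) = 0.008286
  P₀ = 1/(1.8873 + 0.008286) = 0.5275
  Lq = P₀·a^4·ρ / (4!(1-ρ)²) = 0.527546 × 0.167086 × 0.159836 / (24 × 0.705875) = 0.0008316
  Wq_B = Lq/λ = 0.00083164/11.7 = 0.000071080
  W_B = Wq_B + 1/μ = 0.000071080 + 0.054645 = 0.05472

Since W_B = 0.05472 < W_A = 0.07092, Option B (multiple servers) has the shorter time in system.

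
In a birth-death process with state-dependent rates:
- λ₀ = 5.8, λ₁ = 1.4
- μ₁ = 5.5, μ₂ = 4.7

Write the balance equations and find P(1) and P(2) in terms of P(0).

Balance equations:
State 0: λ₀P₀ = μ₁P₁ → P₁ = (λ₀/μ₁)P₀ = (5.8/5.5)P₀ = 1.0545P₀
State 1: P₂ = (λ₀λ₁)/(μ₁μ₂)P₀ = (5.8×1.4)/(5.5×4.7)P₀ = 0.3141P₀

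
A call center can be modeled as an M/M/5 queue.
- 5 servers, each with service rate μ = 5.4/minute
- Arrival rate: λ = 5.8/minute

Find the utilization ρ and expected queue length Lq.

Traffic intensity: ρ = λ/(cμ) = 5.8/(5×5.4) = 0.2148
Since ρ = 0.2148 < 1, system is stable.
Offered load a = λ/μ = cρ = 5.8/5.4 = 1.0741
P₀ = [ Σₙ₌₀^4 aⁿ/n! + a^5/(5!(1-ρ)) ]⁻¹
Σ = a^0/0! + a^1/1! + a^2/2! + a^3/3! + a^4/4! = 1.0000 + 1.0741 + 0.5768 + 0.2065 + 0.05545 = 2.9129
a^5/(5!(1-ρ)) = 1.4295/(120 × 0.7852) = 0.01517
P₀ = 1/(2.9129 + 0.01517) = 0.3415
Lq = P₀·a^5·ρ / (5!(1-ρ)²) = 0.34153 × 1.4295 × 0.21481 / (120 × 0.61652) = 0.001418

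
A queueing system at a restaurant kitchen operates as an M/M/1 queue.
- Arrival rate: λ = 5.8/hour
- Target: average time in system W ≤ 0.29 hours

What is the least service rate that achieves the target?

For M/M/1: W = 1/(μ-λ)
Need W ≤ 0.29, so 1/(μ-λ) ≤ 0.29
μ - λ ≥ 1/0.29 = 3.4483
μ ≥ 5.8 + 3.4483 = 9.2483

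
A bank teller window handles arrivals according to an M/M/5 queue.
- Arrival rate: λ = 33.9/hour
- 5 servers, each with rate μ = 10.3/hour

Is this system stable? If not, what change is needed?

Stability requires ρ = λ/(cμ) < 1
ρ = 33.9/(5 × 10.3) = 33.9/51.50 = 0.6583
Since 0.6583 < 1, the system is STABLE.
The servers are busy 65.83% of the time.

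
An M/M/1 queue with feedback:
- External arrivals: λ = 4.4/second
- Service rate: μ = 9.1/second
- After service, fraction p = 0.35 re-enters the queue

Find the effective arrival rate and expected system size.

Effective arrival rate: λ_eff = λ/(1-p) = 4.4/(1-0.35) = 4.4/0.65 = 6.7692
ρ = λ_eff/μ = 6.7692/9.1 = 0.74387
L = ρ/(1-ρ) = 0.74387/(1-0.74387) = 2.9043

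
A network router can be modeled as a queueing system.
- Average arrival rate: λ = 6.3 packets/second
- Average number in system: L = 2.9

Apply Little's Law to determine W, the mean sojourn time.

Little's Law: L = λW, so W = L/λ
W = 2.9/6.3 = 0.4603 seconds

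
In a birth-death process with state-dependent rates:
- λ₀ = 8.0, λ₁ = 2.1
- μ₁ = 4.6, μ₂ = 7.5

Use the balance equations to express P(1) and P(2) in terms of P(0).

Balance equations:
State 0: λ₀P₀ = μ₁P₁ → P₁ = (λ₀/μ₁)P₀ = (8.0/4.6)P₀ = 1.7391P₀
State 1: P₂ = (λ₀λ₁)/(μ₁μ₂)P₀ = (8.0×2.1)/(4.6×7.5)P₀ = 0.4870P₀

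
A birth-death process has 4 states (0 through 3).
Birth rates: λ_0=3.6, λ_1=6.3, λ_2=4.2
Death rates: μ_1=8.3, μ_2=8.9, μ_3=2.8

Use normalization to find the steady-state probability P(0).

Ratios P(n)/P(0) = (λ₀···λₙ₋₁)/(μ₁···μₙ):
P(1)/P(0) = (3.6)/(8.3) = 0.43373
P(2)/P(0) = (3.6×6.3)/(8.3×8.9) = 0.30703
P(3)/P(0) = (3.6×6.3×4.2)/(8.3×8.9×2.8) = 0.46054

Normalization: ∑ P(n) = 1
P(0) × (1.0000 + 0.43373 + 0.30703 + 0.46054) = 1
P(0) × 2.2013 = 1
P(0) = 1/2.2013 = 0.4543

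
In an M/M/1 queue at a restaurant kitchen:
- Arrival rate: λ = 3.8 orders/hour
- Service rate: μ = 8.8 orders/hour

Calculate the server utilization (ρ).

Server utilization: ρ = λ/μ
ρ = 3.8/8.8 = 0.4318
The server is busy 43.18% of the time.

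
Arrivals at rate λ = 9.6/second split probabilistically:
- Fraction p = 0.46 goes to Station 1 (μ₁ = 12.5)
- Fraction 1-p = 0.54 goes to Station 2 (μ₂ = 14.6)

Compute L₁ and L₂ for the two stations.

Effective rates: λ₁ = 9.6×0.46 = 4.416, λ₂ = 9.6×0.54 = 5.184
Station 1: ρ₁ = 4.416/12.5 = 0.3533, L₁ = ρ₁/(1-ρ₁) = 0.3533/(1-0.3533) = 0.5463
Station 2: ρ₂ = 5.184/14.6 = 0.3551, L₂ = ρ₂/(1-ρ₂) = 0.3551/(1-0.3551) = 0.5506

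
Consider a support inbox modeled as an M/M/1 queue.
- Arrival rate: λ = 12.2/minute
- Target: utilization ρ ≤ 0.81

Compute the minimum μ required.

ρ = λ/μ, so μ = λ/ρ
μ ≥ 12.2/0.81 = 15.0617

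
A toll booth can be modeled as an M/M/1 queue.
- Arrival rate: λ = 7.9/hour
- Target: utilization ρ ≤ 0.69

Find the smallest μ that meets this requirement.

ρ = λ/μ, so μ = λ/ρ
μ ≥ 7.9/0.69 = 11.4493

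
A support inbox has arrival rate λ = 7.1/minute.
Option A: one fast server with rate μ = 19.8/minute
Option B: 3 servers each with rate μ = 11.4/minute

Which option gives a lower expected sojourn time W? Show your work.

Option A: single server μ = 19.8 (M/M/1)
  ρ_A = 7.1/19.8 = 0.3586
  W_A = 1/(μ-λ) = 1/(19.8-7.1) = 1/12.70 = 0.07874

Option B: 3 servers μ = 11.4 (M/M/3)
  ρ_B = λ/(cμ) = 7.1/(3×11.4) = 0.2076
  Offered load a = λ/μ = cρ = 7.1/11.4 = 0.6228
  P₀ = [ Σₙ₌₀^2 aⁿ/n! + a^3/(3!(1-ρ)) ]⁻¹
  Σ = a^0/0! + a^1/1! + a^2/2! = 1.00000 + 0.622807 + 0.193944 = 1.8168
  a^3/(3!(1-ρ)) = 0.24158/(6 × 0.79240) = 0.05081
  P₀ = 1/(1.81675 + 0.0508120) = 0.5355
  Lq = P₀·a^3·ρ / (3!(1-ρ)²) = 0.53546 × 0.24158 × 0.20760 / (6 × 0.62789) = 0.007128
  Wq_B = Lq/λ = 0.007128/7.1 = 0.001004
  W_B = Wq_B + 1/μ = 0.001004 + 0.08772 = 0.08872

Since W_A = 0.07874 < W_B = 0.08872, Option A (single fast server) has the shorter time in system.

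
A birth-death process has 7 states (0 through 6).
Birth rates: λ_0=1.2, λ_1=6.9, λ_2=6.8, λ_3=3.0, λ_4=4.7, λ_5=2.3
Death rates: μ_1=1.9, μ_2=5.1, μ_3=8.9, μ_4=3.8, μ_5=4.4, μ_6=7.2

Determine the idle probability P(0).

Ratios P(n)/P(0) = (λ₀···λₙ₋₁)/(μ₁···μₙ):
P(1)/P(0) = (1.2)/(1.9) = 0.63158
P(2)/P(0) = (1.2×6.9)/(1.9×5.1) = 0.85449
P(3)/P(0) = (1.2×6.9×6.8)/(1.9×5.1×8.9) = 0.65287
P(4)/P(0) = (1.2×6.9×6.8×3.0)/(1.9×5.1×8.9×3.8) = 0.51542
P(5)/P(0) = (1.2×6.9×6.8×3.0×4.7)/(1.9×5.1×8.9×3.8×4.4) = 0.55056
P(6)/P(0) = (1.2×6.9×6.8×3.0×4.7×2.3)/(1.9×5.1×8.9×3.8×4.4×7.2) = 0.17587

Normalization: ∑ P(n) = 1
P(0) × (1.0000 + 0.63158 + 0.85449 + 0.65287 + 0.51542 + 0.55056 + 0.17587) = 1
P(0) × 4.3808 = 1
P(0) = 1/4.3808 = 0.2283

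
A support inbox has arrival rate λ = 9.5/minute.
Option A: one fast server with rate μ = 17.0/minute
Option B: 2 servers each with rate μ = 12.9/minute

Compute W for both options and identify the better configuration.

Option A: single server μ = 17.0 (M/M/1)
  ρ_A = 9.5/17.0 = 0.5588
  W_A = 1/(μ-λ) = 1/(17.0-9.5) = 1/7.50 = 0.1333

Option B: 2 servers μ = 12.9 (M/M/2)
  ρ_B = λ/(cμ) = 9.5/(2×12.9) = 0.3682
  Offered load a = λ/μ = cρ = 9.5/12.9 = 0.7364
  P₀ = [ Σₙ₌₀^1 aⁿ/n! + a^2/(2!(1-ρ)) ]⁻¹
  Σ = a^0/0! + a^1/1! = 1.0000 + 0.7364 = 1.7364
  a^2/(2!(1-ρ)) = 0.5423/(2 × 0.6318) = 0.4292
  P₀ = 1/(1.7364 + 0.4292) = 0.4618
  Lq = P₀·a^2·ρ / (2!(1-ρ)²) = 0.4618 × 0.5423 × 0.3682 / (2 × 0.3991) = 0.1155
  Wq_B = Lq/λ = 0.1155/9.5 = 0.01216
  W_B = Wq_B + 1/μ = 0.01216 + 0.07752 = 0.08968

Since W_B = 0.08968 < W_A = 0.1333, Option B (multiple servers) has the shorter time in system.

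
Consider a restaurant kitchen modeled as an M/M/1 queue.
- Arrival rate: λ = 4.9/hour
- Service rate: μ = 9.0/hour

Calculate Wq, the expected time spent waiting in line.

First, compute utilization: ρ = λ/μ = 4.9/9.0 = 0.5444
For M/M/1: Wq = λ/(μ(μ-λ))
Wq = 4.9/(9.0 × (9.0-4.9))
Wq = 4.9/(9.0 × 4.10)
Wq = 0.1328 hours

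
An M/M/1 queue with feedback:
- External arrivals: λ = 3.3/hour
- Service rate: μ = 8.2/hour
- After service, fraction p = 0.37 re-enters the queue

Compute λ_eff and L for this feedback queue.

Effective arrival rate: λ_eff = λ/(1-p) = 3.3/(1-0.37) = 3.3/0.63 = 5.2381
ρ = λ_eff/μ = 5.2381/8.2 = 0.6388
L = ρ/(1-ρ) = 0.6388/(1-0.6388) = 1.7685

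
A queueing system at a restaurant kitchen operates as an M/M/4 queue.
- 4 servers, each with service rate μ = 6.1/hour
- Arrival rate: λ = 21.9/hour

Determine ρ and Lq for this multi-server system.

Traffic intensity: ρ = λ/(cμ) = 21.9/(4×6.1) = 0.8975
Since ρ = 0.8975 < 1, system is stable.
Offered load a = λ/μ = cρ = 21.9/6.1 = 3.5902
P₀ = [ Σₙ₌₀^3 aⁿ/n! + a^4/(4!(1-ρ)) ]⁻¹
Σ = a^0/0! + a^1/1! + a^2/2! + a^3/3! = 1.0000 + 3.5902 + 6.4446 + 7.7124 = 18.7472
a^4/(4!(1-ρ)) = 166.13346/(24 × 0.10245902) = 67.5609
P₀ = 1/(18.7472 + 67.5609) = 0.01159
Lq = P₀·a^4·ρ / (4!(1-ρ)²) = 0.0115864 × 166.1335 × 0.897541 / (24 × 0.0104979) = 6.8572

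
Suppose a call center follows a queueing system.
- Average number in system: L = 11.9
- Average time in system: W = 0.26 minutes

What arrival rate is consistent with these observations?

Little's Law: L = λW, so λ = L/W
λ = 11.9/0.26 = 45.7692 calls/minute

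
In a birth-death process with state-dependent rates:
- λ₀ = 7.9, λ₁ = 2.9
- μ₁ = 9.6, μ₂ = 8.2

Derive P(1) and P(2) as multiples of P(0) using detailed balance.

Balance equations:
State 0: λ₀P₀ = μ₁P₁ → P₁ = (λ₀/μ₁)P₀ = (7.9/9.6)P₀ = 0.8229P₀
State 1: P₂ = (λ₀λ₁)/(μ₁μ₂)P₀ = (7.9×2.9)/(9.6×8.2)P₀ = 0.2910P₀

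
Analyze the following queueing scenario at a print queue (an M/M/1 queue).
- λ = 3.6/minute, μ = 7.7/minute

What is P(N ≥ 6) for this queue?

ρ = λ/μ = 3.6/7.7 = 0.4675
P(N ≥ n) = ρⁿ
P(N ≥ 6) = 0.4675^6
P(N ≥ 6) = 0.01044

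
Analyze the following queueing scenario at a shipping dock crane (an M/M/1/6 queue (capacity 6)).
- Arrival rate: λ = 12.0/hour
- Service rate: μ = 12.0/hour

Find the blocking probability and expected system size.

ρ = λ/μ = 12.0/12.0 = 1 exactly.
With ρ = 1 the usual (1-ρ)/(1-ρ^(K+1)) form is 0/0; instead every state 0..K is equally likely.
P₀ = 1/(K+1) = 1/7 = 0.1429
P_K = P₀×ρ^K = P₀ = 0.1429
Blocking probability P_6 = 0.1429 (14.29%)
L = K/2 = 6/2 = 3.0000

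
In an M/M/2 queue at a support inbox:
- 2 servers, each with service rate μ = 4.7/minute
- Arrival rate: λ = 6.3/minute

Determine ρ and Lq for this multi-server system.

Traffic intensity: ρ = λ/(cμ) = 6.3/(2×4.7) = 0.6702
Since ρ = 0.6702 < 1, system is stable.
Offered load a = λ/μ = cρ = 6.3/4.7 = 1.3404
P₀ = [ Σₙ₌₀^1 aⁿ/n! + a^2/(2!(1-ρ)) ]⁻¹
Σ = a^0/0! + a^1/1! = 1.0000 + 1.3404 = 2.3404
a^2/(2!(1-ρ)) = 1.79674/(2 × 0.329787) = 2.7241
P₀ = 1/(2.3404 + 2.7241) = 0.1975
Lq = P₀·a^2·ρ / (2!(1-ρ)²) = 0.19745 × 1.7967 × 0.67021 / (2 × 0.10876) = 1.0931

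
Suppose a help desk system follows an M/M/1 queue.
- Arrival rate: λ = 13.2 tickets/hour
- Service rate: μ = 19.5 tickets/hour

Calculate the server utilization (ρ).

Server utilization: ρ = λ/μ
ρ = 13.2/19.5 = 0.6769
The server is busy 67.69% of the time.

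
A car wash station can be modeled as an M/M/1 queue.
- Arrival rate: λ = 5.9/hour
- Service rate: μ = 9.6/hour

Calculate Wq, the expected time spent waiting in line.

First, compute utilization: ρ = λ/μ = 5.9/9.6 = 0.6146
For M/M/1: Wq = λ/(μ(μ-λ))
Wq = 5.9/(9.6 × (9.6-5.9))
Wq = 5.9/(9.6 × 3.70)
Wq = 0.1661 hours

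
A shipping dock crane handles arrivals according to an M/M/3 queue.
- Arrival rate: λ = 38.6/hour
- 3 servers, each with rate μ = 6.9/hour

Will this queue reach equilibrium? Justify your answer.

Stability requires ρ = λ/(cμ) < 1
ρ = 38.6/(3 × 6.9) = 38.6/20.70 = 1.8647
Since 1.8647 ≥ 1, the system is UNSTABLE.
Need c > λ/μ = 38.6/6.9 = 5.59.
Minimum servers needed: c = 6.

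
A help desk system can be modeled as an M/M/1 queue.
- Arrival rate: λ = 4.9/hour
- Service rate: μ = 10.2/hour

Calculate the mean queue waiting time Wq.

First, compute utilization: ρ = λ/μ = 4.9/10.2 = 0.4804
For M/M/1: Wq = λ/(μ(μ-λ))
Wq = 4.9/(10.2 × (10.2-4.9))
Wq = 4.9/(10.2 × 5.30)
Wq = 0.09064 hours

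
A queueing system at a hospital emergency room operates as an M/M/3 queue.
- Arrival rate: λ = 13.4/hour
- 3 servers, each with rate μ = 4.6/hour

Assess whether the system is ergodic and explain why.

Stability requires ρ = λ/(cμ) < 1
ρ = 13.4/(3 × 4.6) = 13.4/13.80 = 0.9710
Since 0.9710 < 1, the system is STABLE.
The servers are busy 97.10% of the time.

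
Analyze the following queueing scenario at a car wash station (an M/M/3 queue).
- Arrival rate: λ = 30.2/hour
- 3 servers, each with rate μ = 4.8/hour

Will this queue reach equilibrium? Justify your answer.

Stability requires ρ = λ/(cμ) < 1
ρ = 30.2/(3 × 4.8) = 30.2/14.40 = 2.0972
Since 2.0972 ≥ 1, the system is UNSTABLE.
Need c > λ/μ = 30.2/4.8 = 6.29.
Minimum servers needed: c = 7.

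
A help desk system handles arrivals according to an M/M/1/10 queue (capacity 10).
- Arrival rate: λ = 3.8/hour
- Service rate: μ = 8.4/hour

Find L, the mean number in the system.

ρ = λ/μ = 3.8/8.4 = 0.45238
P₀ = (1-ρ)/(1-ρ^(K+1)) = (1-0.45238)/(1-0.45238^11) = 0.5476/0.9998 = 0.5477
P_K = P₀×ρ^K = 0.5477 × 0.45238^10 = 0.5477 × 0.0003590 = 0.0001966
L = ρ[1 - (K+1)ρ^K + Kρ^(K+1)] / [(1-ρ)(1-ρ^(K+1))]
L = 0.45238 × (1 - 11×0.0003590 + 10×0.0001624) / ((1 - 0.45238) × (1 - 0.0001624)) = 0.8243 tickets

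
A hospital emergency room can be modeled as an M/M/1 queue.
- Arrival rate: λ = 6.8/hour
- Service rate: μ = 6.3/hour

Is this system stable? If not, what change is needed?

Stability requires ρ = λ/(cμ) < 1
ρ = 6.8/(1 × 6.3) = 6.8/6.30 = 1.0794
Since 1.0794 ≥ 1, the system is UNSTABLE.
Queue grows without bound. Need μ > λ = 6.8.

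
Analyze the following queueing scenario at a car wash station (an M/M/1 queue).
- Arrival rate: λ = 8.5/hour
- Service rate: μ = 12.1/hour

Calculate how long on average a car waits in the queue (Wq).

First, compute utilization: ρ = λ/μ = 8.5/12.1 = 0.7025
For M/M/1: Wq = λ/(μ(μ-λ))
Wq = 8.5/(12.1 × (12.1-8.5))
Wq = 8.5/(12.1 × 3.60)
Wq = 0.1951 hours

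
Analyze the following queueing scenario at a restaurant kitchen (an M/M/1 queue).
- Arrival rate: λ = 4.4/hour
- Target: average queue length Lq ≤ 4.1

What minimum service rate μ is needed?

For M/M/1: Lq = λ²/(μ(μ-λ))
Need Lq ≤ 4.1, i.e. μ(μ-λ) ≥ λ²/4.1
μ² - 4.4μ - 19.36/4.1 ≥ 0  →  μ² - 4.4μ - 4.72195 ≥ 0
Quadratic formula (positive root): μ = [λ + √(λ² + 4×4.72195)]/2
Discriminant: 19.36 + 4×4.72195 = 38.2478, √38.2478 = 6.18448
μ ≥ (4.4 + 6.18448)/2 = 5.2922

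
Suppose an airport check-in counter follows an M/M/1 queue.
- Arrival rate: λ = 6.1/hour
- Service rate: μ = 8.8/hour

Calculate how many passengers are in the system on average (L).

ρ = λ/μ = 6.1/8.8 = 0.6932
For M/M/1: L = λ/(μ-λ)
L = 6.1/(8.8-6.1) = 6.1/2.70
L = 2.2593 passengers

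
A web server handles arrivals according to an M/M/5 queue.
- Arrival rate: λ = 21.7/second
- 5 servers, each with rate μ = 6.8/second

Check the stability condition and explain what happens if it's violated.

Stability requires ρ = λ/(cμ) < 1
ρ = 21.7/(5 × 6.8) = 21.7/34.00 = 0.6382
Since 0.6382 < 1, the system is STABLE.
The servers are busy 63.82% of the time.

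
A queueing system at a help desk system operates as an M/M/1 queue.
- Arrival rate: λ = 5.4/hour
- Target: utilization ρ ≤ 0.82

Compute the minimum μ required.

ρ = λ/μ, so μ = λ/ρ
μ ≥ 5.4/0.82 = 6.5854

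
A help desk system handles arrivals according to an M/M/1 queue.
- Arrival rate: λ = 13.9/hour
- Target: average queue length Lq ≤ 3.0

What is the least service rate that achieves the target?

For M/M/1: Lq = λ²/(μ(μ-λ))
Need Lq ≤ 3.0, i.e. μ(μ-λ) ≥ λ²/3.0
μ² - 13.9μ - 193.21/3.0 ≥ 0  →  μ² - 13.9μ - 64.40333 ≥ 0
Quadratic formula (positive root): μ = [λ + √(λ² + 4×64.40333)]/2
Discriminant: 193.21 + 4×64.40333 = 450.8233, √450.8233 = 21.2326
μ ≥ (13.9 + 21.2326)/2 = 17.5663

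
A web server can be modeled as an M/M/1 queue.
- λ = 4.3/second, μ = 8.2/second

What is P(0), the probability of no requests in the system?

ρ = λ/μ = 4.3/8.2 = 0.5244
P(0) = 1 - ρ = 1 - 0.5244 = 0.4756
The server is idle 47.56% of the time.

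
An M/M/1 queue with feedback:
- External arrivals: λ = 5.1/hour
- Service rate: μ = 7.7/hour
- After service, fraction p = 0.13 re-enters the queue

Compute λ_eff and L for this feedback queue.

Effective arrival rate: λ_eff = λ/(1-p) = 5.1/(1-0.13) = 5.1/0.87 = 5.8621
ρ = λ_eff/μ = 5.8621/7.7 = 0.76131
L = ρ/(1-ρ) = 0.76131/(1-0.76131) = 3.1895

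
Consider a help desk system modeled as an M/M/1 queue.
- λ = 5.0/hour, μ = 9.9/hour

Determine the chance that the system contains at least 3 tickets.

ρ = λ/μ = 5.0/9.9 = 0.50505
P(N ≥ n) = ρⁿ
P(N ≥ 3) = 0.50505^3
P(N ≥ 3) = 0.1288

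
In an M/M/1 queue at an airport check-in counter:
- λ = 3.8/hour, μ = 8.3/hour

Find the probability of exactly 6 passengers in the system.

ρ = λ/μ = 3.8/8.3 = 0.45783
P(n) = (1-ρ)ρⁿ
P(6) = (1-0.45783) × 0.45783^6
P(6) = 0.5422 × 0.009209
P(6) = 0.004993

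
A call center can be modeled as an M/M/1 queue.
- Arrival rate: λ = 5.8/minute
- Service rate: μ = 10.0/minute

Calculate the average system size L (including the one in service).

ρ = λ/μ = 5.8/10.0 = 0.5800
For M/M/1: L = λ/(μ-λ)
L = 5.8/(10.0-5.8) = 5.8/4.20
L = 1.3810 calls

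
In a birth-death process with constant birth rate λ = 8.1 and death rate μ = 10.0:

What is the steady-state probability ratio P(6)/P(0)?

For constant rates: P(n)/P(0) = (λ/μ)^n
P(6)/P(0) = (8.1/10.0)^6 = 0.8100^6 = 0.2824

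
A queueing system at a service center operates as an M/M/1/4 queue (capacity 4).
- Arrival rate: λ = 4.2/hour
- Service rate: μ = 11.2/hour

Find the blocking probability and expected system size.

ρ = λ/μ = 4.2/11.2 = 0.3750
P₀ = (1-ρ)/(1-ρ^(K+1)) = (1-0.3750)/(1-0.3750^5) = 0.6250/0.9926 = 0.6297
P_K = P₀×ρ^K = 0.62967 × 0.3750^4 = 0.62967 × 0.019775 = 0.01245
Blocking probability P_4 = 0.01245 (1.25%)
L = ρ[1 - (K+1)ρ^K + Kρ^(K+1)] / [(1-ρ)(1-ρ^(K+1))]
L = 0.3750 × (1 - 5×0.01978 + 4×0.007416) / ((1 - 0.3750) × (1 - 0.007416)) = 0.5626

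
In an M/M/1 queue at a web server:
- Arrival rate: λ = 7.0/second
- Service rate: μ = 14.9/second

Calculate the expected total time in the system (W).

First, compute utilization: ρ = λ/μ = 7.0/14.9 = 0.4698
For M/M/1: W = 1/(μ-λ)
W = 1/(14.9-7.0) = 1/7.90
W = 0.1266 seconds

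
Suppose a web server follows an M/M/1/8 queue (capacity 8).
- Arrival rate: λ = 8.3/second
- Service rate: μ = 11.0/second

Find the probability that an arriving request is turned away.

ρ = λ/μ = 8.3/11.0 = 0.75455
P₀ = (1-ρ)/(1-ρ^(K+1)) = (1-0.75455)/(1-0.75455^9) = 0.24545/0.92071 = 0.2666
P_K = P₀×ρ^K = 0.26659 × 0.75455^8 = 0.26659 × 0.10508 = 0.02801
Blocking probability = 2.80%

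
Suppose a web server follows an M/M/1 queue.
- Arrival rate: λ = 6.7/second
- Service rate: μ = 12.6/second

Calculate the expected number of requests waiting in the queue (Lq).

ρ = λ/μ = 6.7/12.6 = 0.5317
For M/M/1: Lq = λ²/(μ(μ-λ))
Lq = 44.89/(12.6 × 5.90)
Lq = 0.6038 requests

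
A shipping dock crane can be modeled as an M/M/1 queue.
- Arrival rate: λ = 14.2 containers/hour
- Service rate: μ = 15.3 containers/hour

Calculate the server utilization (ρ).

Server utilization: ρ = λ/μ
ρ = 14.2/15.3 = 0.9281
The server is busy 92.81% of the time.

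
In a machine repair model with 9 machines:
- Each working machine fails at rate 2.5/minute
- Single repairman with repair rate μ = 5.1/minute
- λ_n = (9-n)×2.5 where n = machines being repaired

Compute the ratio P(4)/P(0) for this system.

P(4)/P(0) = ∏_{i=0}^{4-1} λ_i/μ_{i+1}
= (9-0)×2.5/5.1 × (9-1)×2.5/5.1 × (9-2)×2.5/5.1 × (9-3)×2.5/5.1
= 174.6068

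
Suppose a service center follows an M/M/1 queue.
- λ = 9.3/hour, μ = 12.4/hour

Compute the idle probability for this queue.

ρ = λ/μ = 9.3/12.4 = 0.7500
P(0) = 1 - ρ = 1 - 0.7500 = 0.2500
The server is idle 25.00% of the time.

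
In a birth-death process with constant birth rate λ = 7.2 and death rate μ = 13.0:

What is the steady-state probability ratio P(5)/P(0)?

For constant rates: P(n)/P(0) = (λ/μ)^n
P(5)/P(0) = (7.2/13.0)^5 = 0.55385^5 = 0.05211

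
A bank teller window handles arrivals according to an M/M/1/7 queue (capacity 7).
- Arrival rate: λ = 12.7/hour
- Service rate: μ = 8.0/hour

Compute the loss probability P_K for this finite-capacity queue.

ρ = λ/μ = 12.7/8.0 = 1.5875
P₀ = (1-ρ)/(1-ρ^(K+1)) = (1-1.5875)/(1-1.5875^8) = -0.5875/-39.3376 = 0.01493
P_K = P₀×ρ^K = 0.014935 × 1.5875^7 = 0.014935 × 25.4095 = 0.3795
Blocking probability = 37.95%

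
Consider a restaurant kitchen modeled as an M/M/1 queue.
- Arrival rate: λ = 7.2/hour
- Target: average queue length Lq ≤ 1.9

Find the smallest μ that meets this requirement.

For M/M/1: Lq = λ²/(μ(μ-λ))
Need Lq ≤ 1.9, i.e. μ(μ-λ) ≥ λ²/1.9
μ² - 7.2μ - 51.84/1.9 ≥ 0  →  μ² - 7.2μ - 27.2842 ≥ 0
Quadratic formula (positive root): μ = [λ + √(λ² + 4×27.2842)]/2
Discriminant: 51.84 + 4×27.2842 = 160.9768, √160.9768 = 12.6877
μ ≥ (7.2 + 12.6877)/2 = 9.9438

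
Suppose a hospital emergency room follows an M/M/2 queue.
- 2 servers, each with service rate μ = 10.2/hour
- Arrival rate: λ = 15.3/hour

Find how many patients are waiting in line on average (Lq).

Traffic intensity: ρ = λ/(cμ) = 15.3/(2×10.2) = 0.7500
Since ρ = 0.7500 < 1, system is stable.
Offered load a = λ/μ = cρ = 15.3/10.2 = 1.5000
P₀ = [ Σₙ₌₀^1 aⁿ/n! + a^2/(2!(1-ρ)) ]⁻¹
Σ = a^0/0! + a^1/1! = 1.0000 + 1.5000 = 2.5000
a^2/(2!(1-ρ)) = 2.2500/(2 × 0.2500) = 4.5000
P₀ = 1/(2.5000 + 4.5000) = 0.1429
Lq = P₀·a^2·ρ / (2!(1-ρ)²) = 0.14286 × 2.2500 × 0.75000 / (2 × 0.062500) = 1.9286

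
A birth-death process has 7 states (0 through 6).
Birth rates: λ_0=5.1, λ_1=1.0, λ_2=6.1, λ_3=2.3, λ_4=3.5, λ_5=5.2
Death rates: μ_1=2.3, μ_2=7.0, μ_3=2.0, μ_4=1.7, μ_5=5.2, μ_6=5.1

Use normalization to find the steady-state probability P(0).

Ratios P(n)/P(0) = (λ₀···λₙ₋₁)/(μ₁···μₙ):
P(1)/P(0) = (5.1)/(2.3) = 2.2174
P(2)/P(0) = (5.1×1.0)/(2.3×7.0) = 0.3168
P(3)/P(0) = (5.1×1.0×6.1)/(2.3×7.0×2.0) = 0.9661
P(4)/P(0) = (5.1×1.0×6.1×2.3)/(2.3×7.0×2.0×1.7) = 1.3071
P(5)/P(0) = (5.1×1.0×6.1×2.3×3.5)/(2.3×7.0×2.0×1.7×5.2) = 0.8798
P(6)/P(0) = (5.1×1.0×6.1×2.3×3.5×5.2)/(2.3×7.0×2.0×1.7×5.2×5.1) = 0.8971

Normalization: ∑ P(n) = 1
P(0) × (1.0000 + 2.2174 + 0.3168 + 0.9661 + 1.3071 + 0.8798 + 0.8971) = 1
P(0) × 7.5843 = 1
P(0) = 1/7.5843 = 0.1319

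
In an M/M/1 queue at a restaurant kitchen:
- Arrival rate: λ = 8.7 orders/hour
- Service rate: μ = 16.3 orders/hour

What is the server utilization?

Server utilization: ρ = λ/μ
ρ = 8.7/16.3 = 0.5337
The server is busy 53.37% of the time.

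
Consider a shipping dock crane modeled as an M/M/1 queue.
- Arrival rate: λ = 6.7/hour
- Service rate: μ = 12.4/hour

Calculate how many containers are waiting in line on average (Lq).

ρ = λ/μ = 6.7/12.4 = 0.5403
For M/M/1: Lq = λ²/(μ(μ-λ))
Lq = 44.89/(12.4 × 5.70)
Lq = 0.6351 containers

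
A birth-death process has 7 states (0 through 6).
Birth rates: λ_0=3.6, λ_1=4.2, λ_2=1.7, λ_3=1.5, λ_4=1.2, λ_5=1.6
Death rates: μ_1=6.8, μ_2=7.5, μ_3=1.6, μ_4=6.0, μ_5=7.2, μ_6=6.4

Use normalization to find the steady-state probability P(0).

Ratios P(n)/P(0) = (λ₀···λₙ₋₁)/(μ₁···μₙ):
P(1)/P(0) = (3.6)/(6.8) = 0.52941
P(2)/P(0) = (3.6×4.2)/(6.8×7.5) = 0.29647
P(3)/P(0) = (3.6×4.2×1.7)/(6.8×7.5×1.6) = 0.31500
P(4)/P(0) = (3.6×4.2×1.7×1.5)/(6.8×7.5×1.6×6.0) = 0.078750
P(5)/P(0) = (3.6×4.2×1.7×1.5×1.2)/(6.8×7.5×1.6×6.0×7.2) = 0.013125
P(6)/P(0) = (3.6×4.2×1.7×1.5×1.2×1.6)/(6.8×7.5×1.6×6.0×7.2×6.4) = 0.0032812

Normalization: ∑ P(n) = 1
P(0) × (1.0000 + 0.52941 + 0.29647 + 0.31500 + 0.078750 + 0.013125 + 0.0032812) = 1
P(0) × 2.2360 = 1
P(0) = 1/2.2360 = 0.4472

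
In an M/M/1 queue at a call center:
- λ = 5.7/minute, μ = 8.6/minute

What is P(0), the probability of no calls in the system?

ρ = λ/μ = 5.7/8.6 = 0.6628
P(0) = 1 - ρ = 1 - 0.6628 = 0.3372
The server is idle 33.72% of the time.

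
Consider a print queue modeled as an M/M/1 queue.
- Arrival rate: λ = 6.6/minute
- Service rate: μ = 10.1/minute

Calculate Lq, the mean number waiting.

ρ = λ/μ = 6.6/10.1 = 0.6535
For M/M/1: Lq = λ²/(μ(μ-λ))
Lq = 43.56/(10.1 × 3.50)
Lq = 1.2322 jobs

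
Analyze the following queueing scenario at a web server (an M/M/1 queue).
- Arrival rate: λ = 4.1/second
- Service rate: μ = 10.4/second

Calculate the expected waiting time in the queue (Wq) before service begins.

First, compute utilization: ρ = λ/μ = 4.1/10.4 = 0.3942
For M/M/1: Wq = λ/(μ(μ-λ))
Wq = 4.1/(10.4 × (10.4-4.1))
Wq = 4.1/(10.4 × 6.30)
Wq = 0.06258 seconds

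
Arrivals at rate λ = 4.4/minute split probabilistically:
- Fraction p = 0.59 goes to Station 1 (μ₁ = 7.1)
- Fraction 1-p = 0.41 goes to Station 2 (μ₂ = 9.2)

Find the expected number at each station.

Effective rates: λ₁ = 4.4×0.59 = 2.596, λ₂ = 4.4×0.41 = 1.804
Station 1: ρ₁ = 2.596/7.1 = 0.36563, L₁ = ρ₁/(1-ρ₁) = 0.36563/(1-0.36563) = 0.5764
Station 2: ρ₂ = 1.804/9.2 = 0.1961, L₂ = ρ₂/(1-ρ₂) = 0.1961/(1-0.1961) = 0.2439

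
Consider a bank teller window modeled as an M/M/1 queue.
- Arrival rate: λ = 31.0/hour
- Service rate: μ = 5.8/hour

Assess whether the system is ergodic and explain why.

Stability requires ρ = λ/(cμ) < 1
ρ = 31.0/(1 × 5.8) = 31.0/5.80 = 5.3448
Since 5.3448 ≥ 1, the system is UNSTABLE.
Queue grows without bound. Need μ > λ = 31.0.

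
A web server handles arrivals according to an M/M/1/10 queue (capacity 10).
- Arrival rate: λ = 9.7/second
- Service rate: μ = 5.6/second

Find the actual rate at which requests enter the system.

ρ = λ/μ = 9.7/5.6 = 1.7321
P₀ = (1-ρ)/(1-ρ^(K+1)) = (1-1.7321)/(1-1.7321^11) = -0.7321/-420.0199 = 0.001743
P_K = P₀×ρ^K = 0.001743 × 1.7321^10 = 0.001743 × 243.0690 = 0.4237
λ_eff = λ(1-P_K) = 9.7 × (1 - 0.42369) = 9.7 × 0.57631 = 5.5902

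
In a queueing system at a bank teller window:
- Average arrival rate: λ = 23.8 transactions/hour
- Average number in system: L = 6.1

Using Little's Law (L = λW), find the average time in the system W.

Little's Law: L = λW, so W = L/λ
W = 6.1/23.8 = 0.2563 hours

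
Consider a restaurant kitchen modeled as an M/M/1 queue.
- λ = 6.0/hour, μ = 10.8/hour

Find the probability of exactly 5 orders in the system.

ρ = λ/μ = 6.0/10.8 = 0.55556
P(n) = (1-ρ)ρⁿ
P(5) = (1-0.55556) × 0.55556^5
P(5) = 0.4444 × 0.05292
P(5) = 0.02352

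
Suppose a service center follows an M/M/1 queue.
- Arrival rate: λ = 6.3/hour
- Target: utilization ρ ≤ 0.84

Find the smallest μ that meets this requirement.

ρ = λ/μ, so μ = λ/ρ
μ ≥ 6.3/0.84 = 7.5000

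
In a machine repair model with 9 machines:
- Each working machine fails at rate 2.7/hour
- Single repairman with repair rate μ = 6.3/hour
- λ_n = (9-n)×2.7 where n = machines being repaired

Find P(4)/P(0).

P(4)/P(0) = ∏_{i=0}^{4-1} λ_i/μ_{i+1}
= (9-0)×2.7/6.3 × (9-1)×2.7/6.3 × (9-2)×2.7/6.3 × (9-3)×2.7/6.3
= 102.0175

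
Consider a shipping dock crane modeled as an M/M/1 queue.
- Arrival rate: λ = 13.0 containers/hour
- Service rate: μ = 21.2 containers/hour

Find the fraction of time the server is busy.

Server utilization: ρ = λ/μ
ρ = 13.0/21.2 = 0.6132
The server is busy 61.32% of the time.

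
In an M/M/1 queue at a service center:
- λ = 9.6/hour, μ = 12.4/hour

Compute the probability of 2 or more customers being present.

ρ = λ/μ = 9.6/12.4 = 0.7742
P(N ≥ n) = ρⁿ
P(N ≥ 2) = 0.7742^2
P(N ≥ 2) = 0.5994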